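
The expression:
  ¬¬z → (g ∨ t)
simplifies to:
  g ∨ t ∨ ¬z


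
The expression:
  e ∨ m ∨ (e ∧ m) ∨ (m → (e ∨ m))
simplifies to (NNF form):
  True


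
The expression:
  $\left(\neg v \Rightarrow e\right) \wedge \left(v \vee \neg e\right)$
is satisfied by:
  {v: True}


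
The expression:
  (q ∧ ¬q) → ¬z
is always true.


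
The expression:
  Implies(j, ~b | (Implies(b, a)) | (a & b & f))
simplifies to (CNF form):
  a | ~b | ~j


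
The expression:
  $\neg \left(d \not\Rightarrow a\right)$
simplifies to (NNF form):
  $a \vee \neg d$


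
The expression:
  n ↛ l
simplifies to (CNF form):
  n ∧ ¬l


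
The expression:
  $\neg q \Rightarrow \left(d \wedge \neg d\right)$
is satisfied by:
  {q: True}


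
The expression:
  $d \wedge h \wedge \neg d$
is never true.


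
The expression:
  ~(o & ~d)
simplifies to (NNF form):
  d | ~o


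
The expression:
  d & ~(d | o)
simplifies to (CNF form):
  False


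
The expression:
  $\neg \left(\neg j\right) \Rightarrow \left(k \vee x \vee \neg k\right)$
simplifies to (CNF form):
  $\text{True}$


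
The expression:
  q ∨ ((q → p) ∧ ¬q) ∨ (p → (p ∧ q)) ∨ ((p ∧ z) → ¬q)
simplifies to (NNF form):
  True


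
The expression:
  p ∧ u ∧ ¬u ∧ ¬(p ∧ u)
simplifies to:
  False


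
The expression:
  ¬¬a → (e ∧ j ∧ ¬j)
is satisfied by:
  {a: False}


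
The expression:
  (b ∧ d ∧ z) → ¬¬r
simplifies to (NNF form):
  r ∨ ¬b ∨ ¬d ∨ ¬z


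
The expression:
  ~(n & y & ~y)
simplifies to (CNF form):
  True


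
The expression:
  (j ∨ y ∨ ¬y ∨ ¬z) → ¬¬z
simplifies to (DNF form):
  z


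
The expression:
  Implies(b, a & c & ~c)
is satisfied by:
  {b: False}


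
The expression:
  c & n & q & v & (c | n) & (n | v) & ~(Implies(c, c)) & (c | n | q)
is never true.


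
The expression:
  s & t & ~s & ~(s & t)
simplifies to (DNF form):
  False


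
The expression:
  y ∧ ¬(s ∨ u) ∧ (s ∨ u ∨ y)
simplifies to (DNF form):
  y ∧ ¬s ∧ ¬u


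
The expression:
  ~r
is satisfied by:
  {r: False}


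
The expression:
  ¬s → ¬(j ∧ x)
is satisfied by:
  {s: True, x: False, j: False}
  {s: False, x: False, j: False}
  {j: True, s: True, x: False}
  {j: True, s: False, x: False}
  {x: True, s: True, j: False}
  {x: True, s: False, j: False}
  {x: True, j: True, s: True}


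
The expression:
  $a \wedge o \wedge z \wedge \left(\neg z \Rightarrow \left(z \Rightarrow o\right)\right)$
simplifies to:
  $a \wedge o \wedge z$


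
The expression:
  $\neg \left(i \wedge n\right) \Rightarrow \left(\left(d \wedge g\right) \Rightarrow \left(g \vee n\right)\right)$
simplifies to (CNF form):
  $\text{True}$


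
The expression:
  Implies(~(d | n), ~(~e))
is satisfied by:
  {n: True, d: True, e: True}
  {n: True, d: True, e: False}
  {n: True, e: True, d: False}
  {n: True, e: False, d: False}
  {d: True, e: True, n: False}
  {d: True, e: False, n: False}
  {e: True, d: False, n: False}


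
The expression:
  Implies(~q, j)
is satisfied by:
  {q: True, j: True}
  {q: True, j: False}
  {j: True, q: False}


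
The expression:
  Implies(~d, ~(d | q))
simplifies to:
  d | ~q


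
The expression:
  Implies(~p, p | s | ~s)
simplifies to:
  True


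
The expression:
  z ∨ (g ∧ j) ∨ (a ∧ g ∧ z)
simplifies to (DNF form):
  z ∨ (g ∧ j)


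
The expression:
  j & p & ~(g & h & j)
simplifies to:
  j & p & (~g | ~h)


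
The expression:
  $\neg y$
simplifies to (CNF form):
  $\neg y$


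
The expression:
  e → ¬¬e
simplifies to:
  True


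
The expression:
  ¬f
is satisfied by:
  {f: False}


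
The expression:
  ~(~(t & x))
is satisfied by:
  {t: True, x: True}


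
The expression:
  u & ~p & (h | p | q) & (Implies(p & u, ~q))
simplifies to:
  u & ~p & (h | q)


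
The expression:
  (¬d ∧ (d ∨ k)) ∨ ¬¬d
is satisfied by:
  {d: True, k: True}
  {d: True, k: False}
  {k: True, d: False}


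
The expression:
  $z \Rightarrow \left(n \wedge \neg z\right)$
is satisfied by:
  {z: False}


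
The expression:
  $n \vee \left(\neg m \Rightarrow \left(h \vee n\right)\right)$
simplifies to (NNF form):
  $h \vee m \vee n$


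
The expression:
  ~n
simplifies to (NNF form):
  ~n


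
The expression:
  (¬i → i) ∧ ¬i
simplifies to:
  False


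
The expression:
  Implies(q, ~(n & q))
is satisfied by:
  {q: False, n: False}
  {n: True, q: False}
  {q: True, n: False}


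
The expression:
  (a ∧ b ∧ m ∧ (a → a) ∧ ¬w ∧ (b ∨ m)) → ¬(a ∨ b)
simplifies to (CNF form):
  w ∨ ¬a ∨ ¬b ∨ ¬m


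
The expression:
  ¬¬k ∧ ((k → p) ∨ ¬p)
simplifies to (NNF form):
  k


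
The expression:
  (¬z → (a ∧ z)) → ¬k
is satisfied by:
  {k: False, z: False}
  {z: True, k: False}
  {k: True, z: False}


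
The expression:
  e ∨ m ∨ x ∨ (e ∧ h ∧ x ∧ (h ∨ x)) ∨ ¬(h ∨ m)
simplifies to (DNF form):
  e ∨ m ∨ x ∨ ¬h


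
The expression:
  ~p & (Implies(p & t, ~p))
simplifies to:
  ~p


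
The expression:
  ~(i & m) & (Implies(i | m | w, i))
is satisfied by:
  {i: True, w: False, m: False}
  {w: False, m: False, i: False}
  {i: True, w: True, m: False}


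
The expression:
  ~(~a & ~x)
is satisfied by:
  {a: True, x: True}
  {a: True, x: False}
  {x: True, a: False}


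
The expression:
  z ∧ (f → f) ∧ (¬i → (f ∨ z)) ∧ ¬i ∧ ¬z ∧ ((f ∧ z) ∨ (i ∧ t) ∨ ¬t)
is never true.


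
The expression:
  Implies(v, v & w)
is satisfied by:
  {w: True, v: False}
  {v: False, w: False}
  {v: True, w: True}


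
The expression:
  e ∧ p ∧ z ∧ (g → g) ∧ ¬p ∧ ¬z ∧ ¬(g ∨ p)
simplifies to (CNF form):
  False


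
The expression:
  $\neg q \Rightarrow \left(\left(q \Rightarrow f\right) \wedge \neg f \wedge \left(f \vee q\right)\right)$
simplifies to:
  $q$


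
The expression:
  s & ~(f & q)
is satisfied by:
  {s: True, q: False, f: False}
  {f: True, s: True, q: False}
  {q: True, s: True, f: False}


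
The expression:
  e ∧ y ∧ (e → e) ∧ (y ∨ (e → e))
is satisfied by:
  {e: True, y: True}


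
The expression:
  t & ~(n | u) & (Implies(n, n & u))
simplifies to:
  t & ~n & ~u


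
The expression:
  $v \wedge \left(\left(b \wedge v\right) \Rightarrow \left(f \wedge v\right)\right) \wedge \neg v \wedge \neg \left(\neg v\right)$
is never true.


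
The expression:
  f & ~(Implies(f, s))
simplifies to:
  f & ~s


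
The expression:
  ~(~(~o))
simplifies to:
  ~o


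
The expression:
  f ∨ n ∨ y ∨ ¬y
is always true.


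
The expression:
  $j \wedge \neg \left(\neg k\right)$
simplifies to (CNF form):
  $j \wedge k$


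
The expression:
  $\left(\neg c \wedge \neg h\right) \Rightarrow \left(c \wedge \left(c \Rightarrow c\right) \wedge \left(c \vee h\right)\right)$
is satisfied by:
  {c: True, h: True}
  {c: True, h: False}
  {h: True, c: False}


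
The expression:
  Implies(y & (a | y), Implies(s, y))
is always true.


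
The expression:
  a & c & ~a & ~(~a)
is never true.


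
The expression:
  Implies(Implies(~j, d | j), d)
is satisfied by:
  {d: True, j: False}
  {j: False, d: False}
  {j: True, d: True}


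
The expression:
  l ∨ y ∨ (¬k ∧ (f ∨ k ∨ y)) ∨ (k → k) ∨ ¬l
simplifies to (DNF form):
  True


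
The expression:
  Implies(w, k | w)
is always true.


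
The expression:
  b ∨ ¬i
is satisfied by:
  {b: True, i: False}
  {i: False, b: False}
  {i: True, b: True}


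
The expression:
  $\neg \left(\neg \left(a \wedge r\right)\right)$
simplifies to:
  $a \wedge r$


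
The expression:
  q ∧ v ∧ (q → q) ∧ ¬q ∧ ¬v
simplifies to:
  False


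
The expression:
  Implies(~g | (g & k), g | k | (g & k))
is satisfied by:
  {k: True, g: True}
  {k: True, g: False}
  {g: True, k: False}


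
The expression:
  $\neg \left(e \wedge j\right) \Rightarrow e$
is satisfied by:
  {e: True}


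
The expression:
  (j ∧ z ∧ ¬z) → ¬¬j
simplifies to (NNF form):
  True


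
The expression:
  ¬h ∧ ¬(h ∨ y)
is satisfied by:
  {y: False, h: False}


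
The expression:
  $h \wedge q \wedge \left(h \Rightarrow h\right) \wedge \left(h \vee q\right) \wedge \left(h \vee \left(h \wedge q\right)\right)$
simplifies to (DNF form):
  $h \wedge q$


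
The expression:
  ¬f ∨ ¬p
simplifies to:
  ¬f ∨ ¬p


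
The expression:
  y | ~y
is always true.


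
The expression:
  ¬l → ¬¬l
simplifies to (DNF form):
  l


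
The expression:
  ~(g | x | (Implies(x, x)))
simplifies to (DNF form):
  False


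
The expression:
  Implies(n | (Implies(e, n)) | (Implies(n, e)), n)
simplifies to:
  n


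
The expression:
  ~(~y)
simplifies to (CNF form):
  y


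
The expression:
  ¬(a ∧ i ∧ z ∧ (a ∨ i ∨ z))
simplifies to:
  ¬a ∨ ¬i ∨ ¬z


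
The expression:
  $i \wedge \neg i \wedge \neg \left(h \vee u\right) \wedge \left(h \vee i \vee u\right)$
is never true.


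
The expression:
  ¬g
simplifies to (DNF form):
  ¬g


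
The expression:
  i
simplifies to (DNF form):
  i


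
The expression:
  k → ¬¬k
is always true.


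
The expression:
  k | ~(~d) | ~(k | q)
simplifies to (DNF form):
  d | k | ~q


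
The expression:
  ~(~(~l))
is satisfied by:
  {l: False}


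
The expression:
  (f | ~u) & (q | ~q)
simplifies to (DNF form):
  f | ~u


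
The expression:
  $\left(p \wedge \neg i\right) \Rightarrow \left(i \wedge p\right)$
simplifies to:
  $i \vee \neg p$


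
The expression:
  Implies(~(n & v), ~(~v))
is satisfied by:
  {v: True}


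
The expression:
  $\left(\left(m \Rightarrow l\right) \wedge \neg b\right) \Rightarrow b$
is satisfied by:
  {b: True, m: True, l: False}
  {b: True, l: False, m: False}
  {b: True, m: True, l: True}
  {b: True, l: True, m: False}
  {m: True, l: False, b: False}


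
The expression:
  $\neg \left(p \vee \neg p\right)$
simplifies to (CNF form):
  $\text{False}$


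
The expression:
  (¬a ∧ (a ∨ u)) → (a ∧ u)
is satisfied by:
  {a: True, u: False}
  {u: False, a: False}
  {u: True, a: True}


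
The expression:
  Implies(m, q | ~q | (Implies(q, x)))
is always true.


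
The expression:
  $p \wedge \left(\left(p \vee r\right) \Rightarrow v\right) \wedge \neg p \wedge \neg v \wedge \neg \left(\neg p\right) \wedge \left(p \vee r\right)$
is never true.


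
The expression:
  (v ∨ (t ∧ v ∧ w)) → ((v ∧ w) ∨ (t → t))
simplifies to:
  True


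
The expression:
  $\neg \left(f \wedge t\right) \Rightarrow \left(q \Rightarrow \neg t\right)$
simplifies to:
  $f \vee \neg q \vee \neg t$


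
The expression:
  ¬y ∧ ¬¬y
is never true.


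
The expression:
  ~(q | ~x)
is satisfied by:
  {x: True, q: False}


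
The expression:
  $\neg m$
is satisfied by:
  {m: False}


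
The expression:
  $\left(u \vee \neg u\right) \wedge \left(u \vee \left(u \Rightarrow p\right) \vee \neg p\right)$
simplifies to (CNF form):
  $\text{True}$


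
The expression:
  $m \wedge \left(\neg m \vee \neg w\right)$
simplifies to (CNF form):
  $m \wedge \neg w$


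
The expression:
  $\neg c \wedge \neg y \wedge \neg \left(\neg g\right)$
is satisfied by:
  {g: True, y: False, c: False}


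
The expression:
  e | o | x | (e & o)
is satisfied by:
  {x: True, o: True, e: True}
  {x: True, o: True, e: False}
  {x: True, e: True, o: False}
  {x: True, e: False, o: False}
  {o: True, e: True, x: False}
  {o: True, e: False, x: False}
  {e: True, o: False, x: False}


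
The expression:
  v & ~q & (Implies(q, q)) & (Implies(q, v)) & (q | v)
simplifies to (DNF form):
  v & ~q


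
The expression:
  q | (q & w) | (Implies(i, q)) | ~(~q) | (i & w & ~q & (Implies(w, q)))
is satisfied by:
  {q: True, i: False}
  {i: False, q: False}
  {i: True, q: True}


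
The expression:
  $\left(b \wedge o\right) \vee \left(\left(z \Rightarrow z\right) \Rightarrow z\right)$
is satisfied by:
  {b: True, z: True, o: True}
  {b: True, z: True, o: False}
  {z: True, o: True, b: False}
  {z: True, o: False, b: False}
  {b: True, o: True, z: False}


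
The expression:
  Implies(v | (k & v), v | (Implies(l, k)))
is always true.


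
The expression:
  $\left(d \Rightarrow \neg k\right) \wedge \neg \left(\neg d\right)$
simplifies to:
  $d \wedge \neg k$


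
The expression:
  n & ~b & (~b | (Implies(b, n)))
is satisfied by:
  {n: True, b: False}


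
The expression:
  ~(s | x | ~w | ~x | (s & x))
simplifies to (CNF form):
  False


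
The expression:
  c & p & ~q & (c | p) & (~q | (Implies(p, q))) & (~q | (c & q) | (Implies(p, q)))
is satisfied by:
  {c: True, p: True, q: False}


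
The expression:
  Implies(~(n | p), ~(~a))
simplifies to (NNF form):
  a | n | p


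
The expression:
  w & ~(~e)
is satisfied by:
  {e: True, w: True}


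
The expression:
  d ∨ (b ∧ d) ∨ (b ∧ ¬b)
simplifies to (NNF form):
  d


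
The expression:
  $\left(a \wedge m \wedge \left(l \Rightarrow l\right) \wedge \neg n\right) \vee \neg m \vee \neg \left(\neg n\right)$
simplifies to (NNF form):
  $a \vee n \vee \neg m$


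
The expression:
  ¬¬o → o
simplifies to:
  True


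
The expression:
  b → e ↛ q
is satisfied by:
  {e: True, q: False, b: False}
  {q: False, b: False, e: False}
  {e: True, q: True, b: False}
  {q: True, e: False, b: False}
  {b: True, e: True, q: False}


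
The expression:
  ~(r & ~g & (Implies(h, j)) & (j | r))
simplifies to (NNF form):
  g | ~r | (h & ~j)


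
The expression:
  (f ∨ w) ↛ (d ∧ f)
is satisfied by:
  {w: True, f: False, d: False}
  {d: True, w: True, f: False}
  {w: True, f: True, d: False}
  {f: True, d: False, w: False}


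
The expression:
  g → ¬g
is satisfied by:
  {g: False}


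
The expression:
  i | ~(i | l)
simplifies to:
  i | ~l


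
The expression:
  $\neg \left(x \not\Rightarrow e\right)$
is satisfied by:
  {e: True, x: False}
  {x: False, e: False}
  {x: True, e: True}


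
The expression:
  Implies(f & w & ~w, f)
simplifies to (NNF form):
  True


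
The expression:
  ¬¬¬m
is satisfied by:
  {m: False}


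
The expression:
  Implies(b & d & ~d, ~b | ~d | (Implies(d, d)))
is always true.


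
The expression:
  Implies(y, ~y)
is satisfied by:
  {y: False}


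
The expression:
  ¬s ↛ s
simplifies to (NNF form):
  True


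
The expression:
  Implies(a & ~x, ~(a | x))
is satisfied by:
  {x: True, a: False}
  {a: False, x: False}
  {a: True, x: True}


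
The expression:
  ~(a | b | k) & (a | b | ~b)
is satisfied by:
  {b: False, k: False, a: False}


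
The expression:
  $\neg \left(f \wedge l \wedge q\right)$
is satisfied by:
  {l: False, q: False, f: False}
  {f: True, l: False, q: False}
  {q: True, l: False, f: False}
  {f: True, q: True, l: False}
  {l: True, f: False, q: False}
  {f: True, l: True, q: False}
  {q: True, l: True, f: False}


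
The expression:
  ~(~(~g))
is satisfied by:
  {g: False}


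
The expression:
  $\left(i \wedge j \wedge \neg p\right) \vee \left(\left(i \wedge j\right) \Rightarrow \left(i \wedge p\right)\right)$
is always true.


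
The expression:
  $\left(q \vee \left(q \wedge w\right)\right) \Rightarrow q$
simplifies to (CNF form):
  $\text{True}$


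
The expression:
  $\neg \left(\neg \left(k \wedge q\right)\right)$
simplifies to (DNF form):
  $k \wedge q$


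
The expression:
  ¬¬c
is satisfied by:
  {c: True}


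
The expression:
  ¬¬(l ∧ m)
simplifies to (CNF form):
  l ∧ m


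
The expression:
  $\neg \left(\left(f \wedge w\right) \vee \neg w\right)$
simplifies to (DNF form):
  $w \wedge \neg f$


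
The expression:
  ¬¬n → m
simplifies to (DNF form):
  m ∨ ¬n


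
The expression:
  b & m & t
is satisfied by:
  {t: True, m: True, b: True}


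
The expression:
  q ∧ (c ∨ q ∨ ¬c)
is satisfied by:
  {q: True}


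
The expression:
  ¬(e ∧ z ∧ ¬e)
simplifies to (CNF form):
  True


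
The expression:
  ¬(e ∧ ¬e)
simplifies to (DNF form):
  True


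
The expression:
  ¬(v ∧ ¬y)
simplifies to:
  y ∨ ¬v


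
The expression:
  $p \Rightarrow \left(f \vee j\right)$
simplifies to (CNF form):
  $f \vee j \vee \neg p$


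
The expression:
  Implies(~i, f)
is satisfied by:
  {i: True, f: True}
  {i: True, f: False}
  {f: True, i: False}


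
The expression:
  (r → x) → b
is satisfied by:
  {r: True, b: True, x: False}
  {b: True, x: False, r: False}
  {r: True, b: True, x: True}
  {b: True, x: True, r: False}
  {r: True, x: False, b: False}


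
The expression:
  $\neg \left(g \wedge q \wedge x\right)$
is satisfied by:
  {g: False, q: False, x: False}
  {x: True, g: False, q: False}
  {q: True, g: False, x: False}
  {x: True, q: True, g: False}
  {g: True, x: False, q: False}
  {x: True, g: True, q: False}
  {q: True, g: True, x: False}


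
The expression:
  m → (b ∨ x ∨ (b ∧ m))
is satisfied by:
  {x: True, b: True, m: False}
  {x: True, m: False, b: False}
  {b: True, m: False, x: False}
  {b: False, m: False, x: False}
  {x: True, b: True, m: True}
  {x: True, m: True, b: False}
  {b: True, m: True, x: False}


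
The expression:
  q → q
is always true.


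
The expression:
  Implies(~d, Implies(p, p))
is always true.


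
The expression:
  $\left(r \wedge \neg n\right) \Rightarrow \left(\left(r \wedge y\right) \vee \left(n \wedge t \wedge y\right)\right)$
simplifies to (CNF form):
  $n \vee y \vee \neg r$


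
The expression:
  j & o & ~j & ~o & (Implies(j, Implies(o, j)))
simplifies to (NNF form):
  False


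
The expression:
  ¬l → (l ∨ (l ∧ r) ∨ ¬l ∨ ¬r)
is always true.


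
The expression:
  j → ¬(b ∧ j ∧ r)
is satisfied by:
  {b: False, r: False, j: False}
  {j: True, b: False, r: False}
  {r: True, b: False, j: False}
  {j: True, r: True, b: False}
  {b: True, j: False, r: False}
  {j: True, b: True, r: False}
  {r: True, b: True, j: False}


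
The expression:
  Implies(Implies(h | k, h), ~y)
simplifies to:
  ~y | (k & ~h)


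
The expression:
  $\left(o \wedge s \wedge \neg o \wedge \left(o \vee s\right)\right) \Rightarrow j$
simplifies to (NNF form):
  $\text{True}$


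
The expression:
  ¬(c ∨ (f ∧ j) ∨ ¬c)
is never true.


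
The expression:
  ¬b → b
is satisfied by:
  {b: True}


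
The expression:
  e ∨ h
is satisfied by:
  {e: True, h: True}
  {e: True, h: False}
  {h: True, e: False}


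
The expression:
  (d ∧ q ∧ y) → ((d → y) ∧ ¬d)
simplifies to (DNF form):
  ¬d ∨ ¬q ∨ ¬y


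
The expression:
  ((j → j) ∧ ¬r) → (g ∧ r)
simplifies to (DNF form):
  r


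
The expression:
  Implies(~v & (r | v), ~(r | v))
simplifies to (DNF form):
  v | ~r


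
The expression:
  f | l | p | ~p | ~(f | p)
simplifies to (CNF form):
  True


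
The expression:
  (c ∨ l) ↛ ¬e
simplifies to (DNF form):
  (c ∧ e) ∨ (e ∧ l)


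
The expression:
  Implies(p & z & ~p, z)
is always true.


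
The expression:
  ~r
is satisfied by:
  {r: False}


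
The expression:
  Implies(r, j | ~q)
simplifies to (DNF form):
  j | ~q | ~r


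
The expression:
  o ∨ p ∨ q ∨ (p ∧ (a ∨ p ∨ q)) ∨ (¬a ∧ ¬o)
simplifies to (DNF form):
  o ∨ p ∨ q ∨ ¬a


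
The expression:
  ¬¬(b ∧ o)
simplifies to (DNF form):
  b ∧ o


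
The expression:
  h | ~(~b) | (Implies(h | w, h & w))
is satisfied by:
  {b: True, h: True, w: False}
  {b: True, w: False, h: False}
  {h: True, w: False, b: False}
  {h: False, w: False, b: False}
  {b: True, h: True, w: True}
  {b: True, w: True, h: False}
  {h: True, w: True, b: False}


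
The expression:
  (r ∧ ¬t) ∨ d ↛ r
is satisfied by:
  {d: True, t: False, r: False}
  {r: True, d: True, t: False}
  {r: True, t: False, d: False}
  {d: True, t: True, r: False}


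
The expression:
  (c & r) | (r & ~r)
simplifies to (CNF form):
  c & r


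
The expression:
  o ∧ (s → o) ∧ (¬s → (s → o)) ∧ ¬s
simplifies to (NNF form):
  o ∧ ¬s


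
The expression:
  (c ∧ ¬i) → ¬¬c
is always true.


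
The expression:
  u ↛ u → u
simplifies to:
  True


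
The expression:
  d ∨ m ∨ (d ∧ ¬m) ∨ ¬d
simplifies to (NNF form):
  True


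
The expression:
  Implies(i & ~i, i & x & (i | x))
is always true.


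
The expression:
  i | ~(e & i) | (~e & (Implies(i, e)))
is always true.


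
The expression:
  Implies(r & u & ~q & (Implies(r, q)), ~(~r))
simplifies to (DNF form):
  True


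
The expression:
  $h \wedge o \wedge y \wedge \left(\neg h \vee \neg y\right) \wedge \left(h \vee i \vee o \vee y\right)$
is never true.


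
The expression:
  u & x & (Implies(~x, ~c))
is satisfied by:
  {u: True, x: True}


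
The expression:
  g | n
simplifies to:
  g | n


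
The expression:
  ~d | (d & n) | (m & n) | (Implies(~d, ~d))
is always true.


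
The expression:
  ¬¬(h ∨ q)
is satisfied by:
  {q: True, h: True}
  {q: True, h: False}
  {h: True, q: False}


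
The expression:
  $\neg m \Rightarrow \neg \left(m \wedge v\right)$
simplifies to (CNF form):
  $\text{True}$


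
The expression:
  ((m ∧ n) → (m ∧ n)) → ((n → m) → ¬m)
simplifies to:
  ¬m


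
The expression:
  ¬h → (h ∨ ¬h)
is always true.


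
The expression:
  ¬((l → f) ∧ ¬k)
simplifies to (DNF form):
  k ∨ (l ∧ ¬f)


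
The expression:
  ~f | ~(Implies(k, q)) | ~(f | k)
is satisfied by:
  {k: True, q: False, f: False}
  {q: False, f: False, k: False}
  {k: True, q: True, f: False}
  {q: True, k: False, f: False}
  {f: True, k: True, q: False}


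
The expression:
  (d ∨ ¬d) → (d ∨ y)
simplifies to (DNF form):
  d ∨ y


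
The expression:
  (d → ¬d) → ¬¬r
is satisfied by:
  {r: True, d: True}
  {r: True, d: False}
  {d: True, r: False}


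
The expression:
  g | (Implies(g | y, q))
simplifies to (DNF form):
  g | q | ~y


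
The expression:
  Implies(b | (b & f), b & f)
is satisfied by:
  {f: True, b: False}
  {b: False, f: False}
  {b: True, f: True}


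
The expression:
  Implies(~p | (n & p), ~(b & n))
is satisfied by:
  {n: False, b: False}
  {b: True, n: False}
  {n: True, b: False}


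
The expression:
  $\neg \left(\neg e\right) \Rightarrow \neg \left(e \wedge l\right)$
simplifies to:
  $\neg e \vee \neg l$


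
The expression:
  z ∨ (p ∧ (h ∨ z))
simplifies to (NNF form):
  z ∨ (h ∧ p)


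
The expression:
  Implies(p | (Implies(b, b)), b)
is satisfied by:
  {b: True}


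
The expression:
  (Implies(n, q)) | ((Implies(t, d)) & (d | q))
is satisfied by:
  {d: True, q: True, n: False}
  {d: True, q: False, n: False}
  {q: True, d: False, n: False}
  {d: False, q: False, n: False}
  {n: True, d: True, q: True}
  {n: True, d: True, q: False}
  {n: True, q: True, d: False}


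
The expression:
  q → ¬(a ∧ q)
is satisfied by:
  {q: False, a: False}
  {a: True, q: False}
  {q: True, a: False}


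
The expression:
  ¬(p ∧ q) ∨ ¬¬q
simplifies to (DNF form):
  True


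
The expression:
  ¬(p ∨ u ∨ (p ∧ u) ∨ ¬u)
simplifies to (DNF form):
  False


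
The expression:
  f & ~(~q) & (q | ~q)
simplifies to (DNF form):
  f & q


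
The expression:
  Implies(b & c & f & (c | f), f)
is always true.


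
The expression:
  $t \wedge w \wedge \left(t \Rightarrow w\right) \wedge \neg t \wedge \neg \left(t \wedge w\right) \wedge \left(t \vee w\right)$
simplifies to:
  $\text{False}$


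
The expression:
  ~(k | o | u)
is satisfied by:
  {u: False, o: False, k: False}


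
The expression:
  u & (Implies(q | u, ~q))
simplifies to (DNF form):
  u & ~q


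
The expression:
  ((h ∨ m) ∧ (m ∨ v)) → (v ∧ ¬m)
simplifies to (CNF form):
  ¬m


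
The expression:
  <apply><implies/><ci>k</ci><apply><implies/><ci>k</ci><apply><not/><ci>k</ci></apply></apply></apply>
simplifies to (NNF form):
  <apply><not/><ci>k</ci></apply>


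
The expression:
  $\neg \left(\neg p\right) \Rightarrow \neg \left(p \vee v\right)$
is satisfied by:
  {p: False}


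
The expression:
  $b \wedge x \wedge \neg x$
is never true.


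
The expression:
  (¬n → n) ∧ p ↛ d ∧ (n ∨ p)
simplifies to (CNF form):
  n ∧ p ∧ ¬d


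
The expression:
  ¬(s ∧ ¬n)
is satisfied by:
  {n: True, s: False}
  {s: False, n: False}
  {s: True, n: True}


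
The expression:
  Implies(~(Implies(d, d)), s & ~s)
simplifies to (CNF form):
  True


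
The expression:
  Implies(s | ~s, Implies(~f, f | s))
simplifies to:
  f | s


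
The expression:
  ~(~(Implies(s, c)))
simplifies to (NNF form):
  c | ~s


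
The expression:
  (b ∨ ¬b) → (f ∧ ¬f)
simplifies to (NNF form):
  False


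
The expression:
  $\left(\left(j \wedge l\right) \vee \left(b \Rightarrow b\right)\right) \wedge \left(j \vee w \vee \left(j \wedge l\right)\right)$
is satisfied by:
  {w: True, j: True}
  {w: True, j: False}
  {j: True, w: False}


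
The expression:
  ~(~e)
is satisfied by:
  {e: True}


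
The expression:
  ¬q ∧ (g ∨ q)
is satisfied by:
  {g: True, q: False}


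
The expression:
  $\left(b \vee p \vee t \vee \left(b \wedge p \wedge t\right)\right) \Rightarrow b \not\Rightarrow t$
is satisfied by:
  {b: True, p: False, t: False}
  {p: False, t: False, b: False}
  {b: True, p: True, t: False}


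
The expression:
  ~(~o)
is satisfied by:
  {o: True}


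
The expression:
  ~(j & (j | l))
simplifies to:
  ~j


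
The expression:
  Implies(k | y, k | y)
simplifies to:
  True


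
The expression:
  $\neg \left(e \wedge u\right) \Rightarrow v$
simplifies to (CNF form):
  $\left(e \vee v\right) \wedge \left(u \vee v\right)$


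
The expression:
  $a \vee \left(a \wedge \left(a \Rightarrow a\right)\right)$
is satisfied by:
  {a: True}


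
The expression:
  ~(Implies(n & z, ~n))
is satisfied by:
  {z: True, n: True}


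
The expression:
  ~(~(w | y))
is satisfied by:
  {y: True, w: True}
  {y: True, w: False}
  {w: True, y: False}


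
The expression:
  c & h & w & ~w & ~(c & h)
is never true.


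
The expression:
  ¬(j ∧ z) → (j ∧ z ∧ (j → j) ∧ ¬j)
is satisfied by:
  {z: True, j: True}


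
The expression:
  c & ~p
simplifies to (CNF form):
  c & ~p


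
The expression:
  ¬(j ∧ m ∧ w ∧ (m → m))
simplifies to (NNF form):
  ¬j ∨ ¬m ∨ ¬w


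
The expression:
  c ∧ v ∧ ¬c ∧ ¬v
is never true.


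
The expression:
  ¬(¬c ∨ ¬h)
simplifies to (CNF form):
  c ∧ h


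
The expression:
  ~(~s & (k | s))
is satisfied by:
  {s: True, k: False}
  {k: False, s: False}
  {k: True, s: True}


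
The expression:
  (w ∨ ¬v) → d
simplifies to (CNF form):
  (d ∨ v) ∧ (d ∨ ¬w)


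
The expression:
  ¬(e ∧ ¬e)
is always true.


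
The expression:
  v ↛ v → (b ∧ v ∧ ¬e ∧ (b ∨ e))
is always true.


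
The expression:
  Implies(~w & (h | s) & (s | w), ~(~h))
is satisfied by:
  {h: True, w: True, s: False}
  {h: True, s: False, w: False}
  {w: True, s: False, h: False}
  {w: False, s: False, h: False}
  {h: True, w: True, s: True}
  {h: True, s: True, w: False}
  {w: True, s: True, h: False}


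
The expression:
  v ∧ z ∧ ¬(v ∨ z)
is never true.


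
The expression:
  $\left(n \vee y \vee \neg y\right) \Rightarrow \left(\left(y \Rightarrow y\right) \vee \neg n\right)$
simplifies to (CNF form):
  $\text{True}$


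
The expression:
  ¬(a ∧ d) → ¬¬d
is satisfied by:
  {d: True}


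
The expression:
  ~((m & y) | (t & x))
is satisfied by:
  {t: False, x: False, m: False, y: False}
  {y: True, t: False, x: False, m: False}
  {m: True, t: False, x: False, y: False}
  {x: True, y: False, t: False, m: False}
  {y: True, x: True, t: False, m: False}
  {m: True, x: True, y: False, t: False}
  {t: True, m: False, x: False, y: False}
  {y: True, t: True, m: False, x: False}
  {m: True, t: True, y: False, x: False}


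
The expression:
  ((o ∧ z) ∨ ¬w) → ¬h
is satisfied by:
  {w: True, o: False, z: False, h: False}
  {w: True, z: True, o: False, h: False}
  {w: True, o: True, z: False, h: False}
  {w: True, z: True, o: True, h: False}
  {w: False, o: False, z: False, h: False}
  {z: True, w: False, o: False, h: False}
  {o: True, w: False, z: False, h: False}
  {z: True, o: True, w: False, h: False}
  {h: True, w: True, o: False, z: False}
  {h: True, z: True, w: True, o: False}
  {h: True, w: True, o: True, z: False}


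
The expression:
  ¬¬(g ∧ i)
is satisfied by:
  {i: True, g: True}


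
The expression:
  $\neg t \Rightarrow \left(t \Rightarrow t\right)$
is always true.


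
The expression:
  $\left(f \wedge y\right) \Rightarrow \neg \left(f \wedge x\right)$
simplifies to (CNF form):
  $\neg f \vee \neg x \vee \neg y$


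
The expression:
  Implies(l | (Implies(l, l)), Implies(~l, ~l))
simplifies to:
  True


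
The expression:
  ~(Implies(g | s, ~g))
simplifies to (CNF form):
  g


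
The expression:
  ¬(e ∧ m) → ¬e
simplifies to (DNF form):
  m ∨ ¬e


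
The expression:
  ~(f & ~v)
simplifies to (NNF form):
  v | ~f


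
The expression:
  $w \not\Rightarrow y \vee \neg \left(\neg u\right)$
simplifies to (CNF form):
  $\left(u \vee w\right) \wedge \left(u \vee \neg y\right)$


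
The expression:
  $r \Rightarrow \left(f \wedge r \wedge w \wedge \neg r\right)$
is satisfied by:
  {r: False}


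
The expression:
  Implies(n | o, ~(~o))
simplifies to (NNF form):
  o | ~n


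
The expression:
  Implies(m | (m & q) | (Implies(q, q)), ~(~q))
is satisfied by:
  {q: True}


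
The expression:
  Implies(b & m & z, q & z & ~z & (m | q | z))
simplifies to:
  ~b | ~m | ~z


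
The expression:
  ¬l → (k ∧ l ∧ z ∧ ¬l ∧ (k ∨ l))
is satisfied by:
  {l: True}


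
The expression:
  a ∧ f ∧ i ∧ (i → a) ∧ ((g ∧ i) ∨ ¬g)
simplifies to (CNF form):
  a ∧ f ∧ i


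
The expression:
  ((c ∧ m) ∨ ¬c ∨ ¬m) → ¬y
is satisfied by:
  {y: False}


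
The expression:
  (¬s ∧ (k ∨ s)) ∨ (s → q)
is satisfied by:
  {q: True, s: False}
  {s: False, q: False}
  {s: True, q: True}


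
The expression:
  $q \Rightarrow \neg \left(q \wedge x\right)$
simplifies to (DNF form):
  $\neg q \vee \neg x$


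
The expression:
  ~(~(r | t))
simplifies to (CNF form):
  r | t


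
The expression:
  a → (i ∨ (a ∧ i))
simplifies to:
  i ∨ ¬a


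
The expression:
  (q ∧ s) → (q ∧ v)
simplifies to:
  v ∨ ¬q ∨ ¬s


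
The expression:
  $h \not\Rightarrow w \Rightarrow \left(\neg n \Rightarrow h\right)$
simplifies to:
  $\text{True}$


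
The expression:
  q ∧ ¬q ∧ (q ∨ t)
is never true.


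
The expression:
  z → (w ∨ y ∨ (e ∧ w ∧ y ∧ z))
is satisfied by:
  {y: True, w: True, z: False}
  {y: True, w: False, z: False}
  {w: True, y: False, z: False}
  {y: False, w: False, z: False}
  {y: True, z: True, w: True}
  {y: True, z: True, w: False}
  {z: True, w: True, y: False}


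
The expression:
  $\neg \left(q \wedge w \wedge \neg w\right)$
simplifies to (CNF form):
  $\text{True}$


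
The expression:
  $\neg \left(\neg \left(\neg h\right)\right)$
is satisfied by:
  {h: False}


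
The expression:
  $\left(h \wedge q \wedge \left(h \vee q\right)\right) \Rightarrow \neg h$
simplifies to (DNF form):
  $\neg h \vee \neg q$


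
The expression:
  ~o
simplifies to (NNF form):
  ~o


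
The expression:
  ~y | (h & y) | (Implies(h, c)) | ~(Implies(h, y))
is always true.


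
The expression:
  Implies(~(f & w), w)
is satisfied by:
  {w: True}


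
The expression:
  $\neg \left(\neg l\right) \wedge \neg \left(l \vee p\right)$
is never true.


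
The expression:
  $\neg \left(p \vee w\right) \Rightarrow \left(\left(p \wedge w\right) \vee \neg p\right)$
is always true.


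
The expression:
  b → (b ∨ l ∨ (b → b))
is always true.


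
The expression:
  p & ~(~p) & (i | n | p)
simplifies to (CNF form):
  p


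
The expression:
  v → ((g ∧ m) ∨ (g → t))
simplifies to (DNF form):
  m ∨ t ∨ ¬g ∨ ¬v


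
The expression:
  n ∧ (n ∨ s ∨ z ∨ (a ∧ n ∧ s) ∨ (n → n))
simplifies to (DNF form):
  n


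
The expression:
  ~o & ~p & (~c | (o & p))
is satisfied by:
  {o: False, p: False, c: False}


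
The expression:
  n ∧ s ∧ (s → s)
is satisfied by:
  {s: True, n: True}


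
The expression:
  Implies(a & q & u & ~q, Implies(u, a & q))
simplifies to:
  True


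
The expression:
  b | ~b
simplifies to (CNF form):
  True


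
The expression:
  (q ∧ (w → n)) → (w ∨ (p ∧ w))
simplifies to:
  w ∨ ¬q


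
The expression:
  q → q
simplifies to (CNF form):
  True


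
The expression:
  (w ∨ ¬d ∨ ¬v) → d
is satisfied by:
  {d: True}


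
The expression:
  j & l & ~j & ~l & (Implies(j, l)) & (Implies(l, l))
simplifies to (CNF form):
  False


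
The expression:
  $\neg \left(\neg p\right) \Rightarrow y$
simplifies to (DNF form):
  $y \vee \neg p$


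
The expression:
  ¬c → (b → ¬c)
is always true.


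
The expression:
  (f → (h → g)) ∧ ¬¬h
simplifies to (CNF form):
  h ∧ (g ∨ ¬f)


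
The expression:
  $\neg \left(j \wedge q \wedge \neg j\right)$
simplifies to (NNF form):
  $\text{True}$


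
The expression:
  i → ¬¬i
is always true.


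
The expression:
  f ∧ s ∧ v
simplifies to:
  f ∧ s ∧ v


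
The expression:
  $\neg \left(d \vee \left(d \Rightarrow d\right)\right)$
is never true.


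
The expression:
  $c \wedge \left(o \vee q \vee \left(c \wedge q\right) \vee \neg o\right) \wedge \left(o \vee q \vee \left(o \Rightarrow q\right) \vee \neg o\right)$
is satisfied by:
  {c: True}


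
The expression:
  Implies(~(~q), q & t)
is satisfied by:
  {t: True, q: False}
  {q: False, t: False}
  {q: True, t: True}


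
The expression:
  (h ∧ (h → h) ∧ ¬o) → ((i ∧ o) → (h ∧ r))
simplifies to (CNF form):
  True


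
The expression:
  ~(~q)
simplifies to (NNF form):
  q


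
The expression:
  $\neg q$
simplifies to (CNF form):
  $\neg q$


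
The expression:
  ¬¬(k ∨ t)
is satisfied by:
  {k: True, t: True}
  {k: True, t: False}
  {t: True, k: False}


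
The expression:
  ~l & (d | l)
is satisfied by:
  {d: True, l: False}


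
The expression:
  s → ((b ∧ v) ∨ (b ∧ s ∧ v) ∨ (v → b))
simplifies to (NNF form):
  b ∨ ¬s ∨ ¬v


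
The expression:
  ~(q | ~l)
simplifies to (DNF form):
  l & ~q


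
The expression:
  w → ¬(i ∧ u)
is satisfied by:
  {w: False, u: False, i: False}
  {i: True, w: False, u: False}
  {u: True, w: False, i: False}
  {i: True, u: True, w: False}
  {w: True, i: False, u: False}
  {i: True, w: True, u: False}
  {u: True, w: True, i: False}


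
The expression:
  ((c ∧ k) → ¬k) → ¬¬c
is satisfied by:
  {c: True}


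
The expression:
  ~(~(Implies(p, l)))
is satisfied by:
  {l: True, p: False}
  {p: False, l: False}
  {p: True, l: True}


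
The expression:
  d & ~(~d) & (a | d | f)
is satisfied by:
  {d: True}


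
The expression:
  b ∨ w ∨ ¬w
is always true.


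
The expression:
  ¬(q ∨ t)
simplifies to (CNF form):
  ¬q ∧ ¬t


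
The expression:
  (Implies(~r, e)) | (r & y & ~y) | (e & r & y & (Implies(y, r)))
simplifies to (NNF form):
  e | r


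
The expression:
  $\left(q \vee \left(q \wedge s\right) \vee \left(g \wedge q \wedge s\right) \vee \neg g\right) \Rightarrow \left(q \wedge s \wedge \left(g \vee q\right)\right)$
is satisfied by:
  {s: True, g: True, q: False}
  {g: True, q: False, s: False}
  {q: True, s: True, g: True}
  {q: True, s: True, g: False}


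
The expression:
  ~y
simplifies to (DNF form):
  ~y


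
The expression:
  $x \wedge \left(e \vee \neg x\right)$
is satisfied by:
  {e: True, x: True}


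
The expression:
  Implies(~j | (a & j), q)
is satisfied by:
  {q: True, j: True, a: False}
  {q: True, a: False, j: False}
  {q: True, j: True, a: True}
  {q: True, a: True, j: False}
  {j: True, a: False, q: False}


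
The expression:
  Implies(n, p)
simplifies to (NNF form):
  p | ~n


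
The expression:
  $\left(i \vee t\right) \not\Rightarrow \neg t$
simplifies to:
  $t$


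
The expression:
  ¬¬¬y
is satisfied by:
  {y: False}


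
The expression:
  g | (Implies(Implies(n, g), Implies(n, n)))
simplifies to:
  True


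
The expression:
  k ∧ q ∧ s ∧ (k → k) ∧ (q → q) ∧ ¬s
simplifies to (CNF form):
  False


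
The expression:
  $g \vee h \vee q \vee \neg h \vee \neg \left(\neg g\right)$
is always true.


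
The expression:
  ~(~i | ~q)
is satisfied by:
  {i: True, q: True}


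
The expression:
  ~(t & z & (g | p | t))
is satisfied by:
  {t: False, z: False}
  {z: True, t: False}
  {t: True, z: False}


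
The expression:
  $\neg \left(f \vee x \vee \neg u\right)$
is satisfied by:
  {u: True, x: False, f: False}


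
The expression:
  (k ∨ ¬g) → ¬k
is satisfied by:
  {k: False}


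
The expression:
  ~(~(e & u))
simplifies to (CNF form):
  e & u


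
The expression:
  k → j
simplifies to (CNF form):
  j ∨ ¬k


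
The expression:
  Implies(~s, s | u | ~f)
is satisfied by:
  {u: True, s: True, f: False}
  {u: True, s: False, f: False}
  {s: True, u: False, f: False}
  {u: False, s: False, f: False}
  {f: True, u: True, s: True}
  {f: True, u: True, s: False}
  {f: True, s: True, u: False}


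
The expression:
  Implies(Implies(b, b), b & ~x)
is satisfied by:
  {b: True, x: False}


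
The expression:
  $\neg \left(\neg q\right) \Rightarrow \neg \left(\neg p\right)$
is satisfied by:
  {p: True, q: False}
  {q: False, p: False}
  {q: True, p: True}


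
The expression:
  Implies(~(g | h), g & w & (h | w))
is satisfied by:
  {g: True, h: True}
  {g: True, h: False}
  {h: True, g: False}
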